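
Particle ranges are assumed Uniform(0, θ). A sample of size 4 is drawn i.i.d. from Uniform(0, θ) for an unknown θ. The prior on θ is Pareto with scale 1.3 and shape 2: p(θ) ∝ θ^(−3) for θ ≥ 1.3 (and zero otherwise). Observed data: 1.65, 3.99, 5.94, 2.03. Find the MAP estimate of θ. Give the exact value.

The Uniform(0, θ) likelihood is θ^(−n) for θ ≥ max(xᵢ), zero otherwise. Here max(xᵢ) = 5.94.
Posterior ∝ θ^(−3) · θ^(−4) = θ^(−7) on θ ≥ max(1.3, 5.94) = 5.94.
This density is strictly decreasing in θ, so the posterior mode lies at the lower boundary of the support.

θ̂_MAP = 5.94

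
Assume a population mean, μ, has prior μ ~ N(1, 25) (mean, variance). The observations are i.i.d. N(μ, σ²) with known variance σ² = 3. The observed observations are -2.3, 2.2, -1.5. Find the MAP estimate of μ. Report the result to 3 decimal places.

μ̂_MAP = -0.474

n = 3; x̄ = ((-2.3) + 2.2 + (-1.5))/3 = -1.6/3 = -8/15 ≈ -0.5333.
For a Normal prior and Normal likelihood with known variance, the posterior is Normal; its mode equals its mean, the precision-weighted average.
Prior precision 1/σ₀² = 1/25 = 0.04; data precision n/σ² = 3/3 = 1.
μ̂ = (0.04·1 + 1·(-8/15)) / (0.04 + 1) = (-37/75)/1.04 = -37/78 ≈ -0.474.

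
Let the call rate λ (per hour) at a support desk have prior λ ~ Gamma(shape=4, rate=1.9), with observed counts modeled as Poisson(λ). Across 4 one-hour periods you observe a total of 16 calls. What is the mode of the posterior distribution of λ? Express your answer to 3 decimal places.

λ̂_MAP = 3.220

Σxᵢ = 16, n = 4.
Posterior ∝ λ^3e^(−1.9λ) · λ^16e^(−4λ) = λ^19e^(−5.9λ), i.e. Gamma(shape=20, rate=5.9).
The mode of a Gamma(a, b) with a ≥ 1 (shape–rate) is (a−1)/b = 19/5.9 ≈ 3.220.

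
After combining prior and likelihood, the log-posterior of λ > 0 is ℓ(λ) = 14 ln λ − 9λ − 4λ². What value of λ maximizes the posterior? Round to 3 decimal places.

ℓ'(λ) = 14/λ − 9 − 8λ. Setting this to zero and multiplying by λ: 8λ² + 9λ − 14 = 0.
λ = (−9 + √(9² + 4·8·14)) / (2·8) = (−9 + √529) / 16 = (−9 + 23)/16 = 7/8.
ℓ''(λ) = −14/λ² − 8 < 0, confirming a maximum.

λ̂_MAP = 0.875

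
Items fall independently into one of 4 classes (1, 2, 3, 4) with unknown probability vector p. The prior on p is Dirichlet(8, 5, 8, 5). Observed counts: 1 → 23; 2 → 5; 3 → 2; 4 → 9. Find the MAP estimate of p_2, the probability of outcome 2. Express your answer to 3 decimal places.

The posterior is Dirichlet(αᵢ + nᵢ) = Dirichlet(31, 10, 10, 14).
For a Dirichlet(a₁,…,a_K) with all aᵢ > 1, the mode has j-th component (aⱼ − 1)/(Σaᵢ − K).
Here Σaᵢ = 65 and K = 4, so p_2 = (10 − 1)/(65 − 4) = 9/61 ≈ 0.148.

MAP estimate: 0.148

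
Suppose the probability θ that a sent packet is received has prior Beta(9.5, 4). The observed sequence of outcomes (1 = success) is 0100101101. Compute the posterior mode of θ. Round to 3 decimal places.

θ̂_MAP = 0.628

Prior: Beta(9.5, 4).
Data: 5 successes in 10 trials (from the sequence). The binomial likelihood contributes θ^5(1−θ)^5, so the posterior is Beta(9.5+5, 4+5) = Beta(14.5, 9).
For Beta(a, b) with a, b > 1 the mode is (a−1)/(a+b−2) = 13.5/21.5 ≈ 0.628.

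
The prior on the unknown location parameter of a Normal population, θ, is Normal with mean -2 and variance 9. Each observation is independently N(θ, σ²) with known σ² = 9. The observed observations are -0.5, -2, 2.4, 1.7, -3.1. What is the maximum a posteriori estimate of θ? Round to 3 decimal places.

n = 5; x̄ = ((-0.5) + (-2) + 2.4 + 1.7 + (-3.1))/5 = -1.5/5 = -0.3.
For a Normal prior and Normal likelihood with known variance, the posterior is Normal; its mode equals its mean, the precision-weighted average.
Prior precision 1/σ₀² = 1/9; data precision n/σ² = 5/9.
θ̂ = ((1/9)·(-2) + (5/9)·(-0.3)) / (1/9 + 5/9) = (-7/18)/(2/3) = -7/12 ≈ -0.583.

θ̂_MAP = -0.583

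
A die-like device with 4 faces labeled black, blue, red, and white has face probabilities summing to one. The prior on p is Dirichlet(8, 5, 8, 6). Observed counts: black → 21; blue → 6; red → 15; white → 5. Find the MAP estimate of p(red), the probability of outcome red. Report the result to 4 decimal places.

The posterior is Dirichlet(αᵢ + nᵢ) = Dirichlet(29, 11, 23, 11).
For a Dirichlet(a₁,…,a_K) with all aᵢ > 1, the mode has j-th component (aⱼ − 1)/(Σaᵢ − K).
Here Σaᵢ = 74 and K = 4, so p(red) = (23 − 1)/(74 − 4) = 22/70 ≈ 0.3143.

MAP estimate of p(red) = 0.3143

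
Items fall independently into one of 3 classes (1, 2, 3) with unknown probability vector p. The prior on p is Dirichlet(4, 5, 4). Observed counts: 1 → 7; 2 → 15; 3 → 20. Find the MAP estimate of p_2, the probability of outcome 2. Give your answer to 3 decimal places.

The posterior is Dirichlet(αᵢ + nᵢ) = Dirichlet(11, 20, 24).
For a Dirichlet(a₁,…,a_K) with all aᵢ > 1, the mode has j-th component (aⱼ − 1)/(Σaᵢ − K).
Here Σaᵢ = 55 and K = 3, so p_2 = (20 − 1)/(55 − 3) = 19/52 ≈ 0.365.

MAP estimate: 0.365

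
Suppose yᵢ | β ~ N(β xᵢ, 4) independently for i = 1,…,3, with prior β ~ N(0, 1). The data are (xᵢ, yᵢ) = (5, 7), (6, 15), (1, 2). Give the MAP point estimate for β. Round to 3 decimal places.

log p(β | y) = −Σ(yᵢ − βxᵢ)²/(2·4) − β²/(2·1) + const.
Setting the derivative to zero: Σxᵢ(yᵢ − βxᵢ)/4 − β/1 = 0, so β = Σxᵢyᵢ / (Σxᵢ² + σ²/τ²).
Σxᵢyᵢ = 5·7 + 6·15 + 1·2 = 127; Σxᵢ² = 62; σ²/τ² = 4.
β̂_MAP = 127 / (62 + 4) = 127/66 ≈ 1.924.

β̂_MAP = 1.924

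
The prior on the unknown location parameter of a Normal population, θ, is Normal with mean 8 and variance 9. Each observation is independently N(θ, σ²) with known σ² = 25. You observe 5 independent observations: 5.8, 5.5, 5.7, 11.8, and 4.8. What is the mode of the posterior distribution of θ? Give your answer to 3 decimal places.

θ̂_MAP = 7.177

n = 5; x̄ = (5.8 + 5.5 + 5.7 + 11.8 + 4.8)/5 = 33.6/5 = 6.72.
For a Normal prior and Normal likelihood with known variance, the posterior is Normal; its mode equals its mean, the precision-weighted average.
Prior precision 1/σ₀² = 1/9; data precision n/σ² = 5/25 = 0.2.
θ̂ = ((1/9)·8 + 0.2·6.72) / (1/9 + 0.2) = (2512/1125)/(14/45) = 1256/175 ≈ 7.177.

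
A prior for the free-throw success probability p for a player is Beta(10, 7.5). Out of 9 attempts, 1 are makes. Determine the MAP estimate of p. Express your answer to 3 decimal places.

p̂_MAP = 0.408

Prior: Beta(10, 7.5).
Data: 1 success in 9 trials. The binomial likelihood contributes p(1−p)^8, so the posterior is Beta(10+1, 7.5+8) = Beta(11, 15.5).
For Beta(a, b) with a, b > 1 the mode is (a−1)/(a+b−2) = 10/24.5 ≈ 0.408.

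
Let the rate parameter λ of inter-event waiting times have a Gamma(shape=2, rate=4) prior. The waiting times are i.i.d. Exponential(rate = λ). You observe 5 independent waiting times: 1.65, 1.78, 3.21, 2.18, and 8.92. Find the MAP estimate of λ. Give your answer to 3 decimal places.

The Exponential(rate=λ) likelihood is ∝ λ^n e^(−λΣtᵢ). Here n = 5 and Σtᵢ = 1.65 + 1.78 + 3.21 + 2.18 + 8.92 = 17.74.
Posterior ∝ λe^(−4λ) · λ^5e^(−17.74λ) = λ^6e^(−21.74λ), i.e. Gamma(7, 21.74).
Mode = (a−1)/b = 6/21.74 ≈ 0.276.

λ̂_MAP = 0.276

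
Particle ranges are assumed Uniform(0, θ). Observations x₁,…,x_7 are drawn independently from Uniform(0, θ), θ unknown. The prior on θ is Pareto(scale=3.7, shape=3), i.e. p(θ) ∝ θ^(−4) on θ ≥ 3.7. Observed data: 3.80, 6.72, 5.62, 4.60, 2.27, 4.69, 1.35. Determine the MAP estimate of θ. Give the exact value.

θ̂_MAP = 6.72

The Uniform(0, θ) likelihood is θ^(−n) for θ ≥ max(xᵢ), zero otherwise. Here max(xᵢ) = 6.72.
Posterior ∝ θ^(−4) · θ^(−7) = θ^(−11) on θ ≥ max(3.7, 6.72) = 6.72.
This density is strictly decreasing in θ, so the posterior mode lies at the lower boundary of the support.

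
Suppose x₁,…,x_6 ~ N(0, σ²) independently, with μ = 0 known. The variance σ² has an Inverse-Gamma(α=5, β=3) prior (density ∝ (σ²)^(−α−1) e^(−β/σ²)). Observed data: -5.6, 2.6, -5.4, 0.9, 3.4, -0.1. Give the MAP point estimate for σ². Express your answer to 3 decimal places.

Sum of squared deviations about the known mean: SS = (-5.6−0)² + (2.6−0)² + (-5.4−0)² + (0.9−0)² + (3.4−0)² + (-0.1−0)² = 79.66.
The Normal likelihood contributes (σ²)^(−n/2) exp(−SS/(2σ²)), so the posterior is Inverse-Gamma(α + n/2, β + SS/2) = Inverse-Gamma(8, 42.83).
The mode of Inverse-Gamma(a, b) is b/(a+1) = 42.83/9 ≈ 4.759.

σ̂²_MAP = 4.759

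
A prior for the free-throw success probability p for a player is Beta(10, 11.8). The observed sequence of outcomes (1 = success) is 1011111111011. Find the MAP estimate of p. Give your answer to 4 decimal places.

Prior: Beta(10, 11.8).
Data: 11 successes in 13 trials (from the sequence). The binomial likelihood contributes p^11(1−p)^2, so the posterior is Beta(10+11, 11.8+2) = Beta(21, 13.8).
For Beta(a, b) with a, b > 1 the mode is (a−1)/(a+b−2) = 20/32.8 ≈ 0.6098.

p̂_MAP = 0.6098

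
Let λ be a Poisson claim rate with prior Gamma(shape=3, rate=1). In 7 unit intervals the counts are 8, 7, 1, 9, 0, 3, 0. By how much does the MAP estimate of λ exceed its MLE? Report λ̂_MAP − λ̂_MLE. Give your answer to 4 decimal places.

Σxᵢ = 28. Posterior is Gamma(31, 8); MAP = (31−1)/8 = 30/8 ≈ 3.75000.
MLE = x̄ = 28/7 ≈ 4.00000.
Difference = 30/8 − 28/7 = -1/4 ≈ -0.2500.

MAP − MLE = -0.2500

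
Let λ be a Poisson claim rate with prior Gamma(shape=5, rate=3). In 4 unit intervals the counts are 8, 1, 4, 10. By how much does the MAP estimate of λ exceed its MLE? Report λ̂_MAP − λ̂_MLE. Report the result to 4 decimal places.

Σxᵢ = 23. Posterior is Gamma(28, 7); MAP = (28−1)/7 = 27/7 ≈ 3.85714.
MLE = x̄ = 23/4 ≈ 5.75000.
Difference = 27/7 − 23/4 = -53/28 ≈ -1.8929.

MAP − MLE = -1.8929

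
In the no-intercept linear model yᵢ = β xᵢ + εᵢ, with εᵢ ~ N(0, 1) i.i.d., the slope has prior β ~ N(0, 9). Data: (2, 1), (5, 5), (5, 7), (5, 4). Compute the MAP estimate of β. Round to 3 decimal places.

β̂_MAP = 1.037

log p(β | y) = −Σ(yᵢ − βxᵢ)²/(2·1) − β²/(2·9) + const.
Setting the derivative to zero: Σxᵢ(yᵢ − βxᵢ)/1 − β/9 = 0, so β = Σxᵢyᵢ / (Σxᵢ² + σ²/τ²).
Σxᵢyᵢ = 2·1 + 5·5 + 5·7 + 5·4 = 82; Σxᵢ² = 79; σ²/τ² = 1/9.
β̂_MAP = 82 / (79 + 1/9) = 82/(712/9) = 369/356 ≈ 1.037.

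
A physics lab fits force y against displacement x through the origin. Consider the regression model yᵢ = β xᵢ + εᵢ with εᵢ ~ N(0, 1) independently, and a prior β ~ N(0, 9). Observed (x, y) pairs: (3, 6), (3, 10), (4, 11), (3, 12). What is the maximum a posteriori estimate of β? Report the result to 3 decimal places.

log p(β | y) = −Σ(yᵢ − βxᵢ)²/(2·1) − β²/(2·9) + const.
Setting the derivative to zero: Σxᵢ(yᵢ − βxᵢ)/1 − β/9 = 0, so β = Σxᵢyᵢ / (Σxᵢ² + σ²/τ²).
Σxᵢyᵢ = 3·6 + 3·10 + 4·11 + 3·12 = 128; Σxᵢ² = 43; σ²/τ² = 1/9.
β̂_MAP = 128 / (43 + 1/9) = 128/(388/9) = 288/97 ≈ 2.969.

β̂_MAP = 2.969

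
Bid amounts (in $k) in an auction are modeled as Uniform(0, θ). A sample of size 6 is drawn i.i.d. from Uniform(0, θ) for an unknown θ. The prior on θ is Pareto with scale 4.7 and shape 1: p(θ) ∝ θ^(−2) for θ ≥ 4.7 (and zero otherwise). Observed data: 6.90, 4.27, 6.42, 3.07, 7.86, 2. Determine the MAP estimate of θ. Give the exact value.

The Uniform(0, θ) likelihood is θ^(−n) for θ ≥ max(xᵢ), zero otherwise. Here max(xᵢ) = 7.86.
Posterior ∝ θ^(−2) · θ^(−6) = θ^(−8) on θ ≥ max(4.7, 7.86) = 7.86.
This density is strictly decreasing in θ, so the posterior mode lies at the lower boundary of the support.

θ̂_MAP = 7.86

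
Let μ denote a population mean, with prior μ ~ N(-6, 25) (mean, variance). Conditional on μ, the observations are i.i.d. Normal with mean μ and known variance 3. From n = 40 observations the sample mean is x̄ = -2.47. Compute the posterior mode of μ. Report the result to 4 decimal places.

n = 40, x̄ = -2.47.
For a Normal prior and Normal likelihood with known variance, the posterior is Normal; its mode equals its mean, the precision-weighted average.
Prior precision 1/σ₀² = 1/25 = 0.04; data precision n/σ² = 40/3.
μ̂ = (0.04·(-6) + (40/3)·(-2.47)) / (0.04 + 40/3) = (-2488/75)/(1003/75) = -2488/1003 ≈ -2.4806.

μ̂_MAP = -2.4806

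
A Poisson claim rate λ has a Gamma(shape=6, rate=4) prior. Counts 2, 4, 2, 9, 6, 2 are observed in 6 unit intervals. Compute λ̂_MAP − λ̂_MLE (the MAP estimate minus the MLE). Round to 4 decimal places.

MAP − MLE = -1.1667

Σxᵢ = 25. Posterior is Gamma(31, 10); MAP = (31−1)/10 = 30/10 ≈ 3.00000.
MLE = x̄ = 25/6 ≈ 4.16667.
Difference = 30/10 − 25/6 = -7/6 ≈ -1.1667.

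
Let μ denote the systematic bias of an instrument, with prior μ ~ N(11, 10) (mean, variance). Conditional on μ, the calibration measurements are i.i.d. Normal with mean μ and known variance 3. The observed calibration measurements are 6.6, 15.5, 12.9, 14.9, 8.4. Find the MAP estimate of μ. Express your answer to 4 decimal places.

n = 5; x̄ = (6.6 + 15.5 + 12.9 + 14.9 + 8.4)/5 = 58.3/5 = 11.66.
For a Normal prior and Normal likelihood with known variance, the posterior is Normal; its mode equals its mean, the precision-weighted average.
Prior precision 1/σ₀² = 1/10 = 0.1; data precision n/σ² = 5/3.
μ̂ = (0.1·11 + (5/3)·11.66) / (0.1 + 5/3) = (308/15)/(53/30) = 616/53 ≈ 11.6226.

μ̂_MAP = 11.6226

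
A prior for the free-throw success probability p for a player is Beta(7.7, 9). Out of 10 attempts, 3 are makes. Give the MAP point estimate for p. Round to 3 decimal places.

Prior: Beta(7.7, 9).
Data: 3 successes in 10 trials. The binomial likelihood contributes p^3(1−p)^7, so the posterior is Beta(7.7+3, 9+7) = Beta(10.7, 16).
For Beta(a, b) with a, b > 1 the mode is (a−1)/(a+b−2) = 9.7/24.7 ≈ 0.393.

p̂_MAP = 0.393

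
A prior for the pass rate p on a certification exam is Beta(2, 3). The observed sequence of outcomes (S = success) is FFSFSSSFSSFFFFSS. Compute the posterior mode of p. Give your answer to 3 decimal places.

Prior: Beta(2, 3).
Data: 8 successes in 16 trials (from the sequence). The binomial likelihood contributes p^8(1−p)^8, so the posterior is Beta(2+8, 3+8) = Beta(10, 11).
For Beta(a, b) with a, b > 1 the mode is (a−1)/(a+b−2) = 9/19 ≈ 0.474.

p̂_MAP = 0.474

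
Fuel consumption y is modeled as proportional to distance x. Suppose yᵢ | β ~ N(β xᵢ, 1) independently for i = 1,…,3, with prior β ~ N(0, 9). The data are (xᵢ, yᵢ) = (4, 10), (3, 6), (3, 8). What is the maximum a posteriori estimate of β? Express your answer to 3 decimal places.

log p(β | y) = −Σ(yᵢ − βxᵢ)²/(2·1) − β²/(2·9) + const.
Setting the derivative to zero: Σxᵢ(yᵢ − βxᵢ)/1 − β/9 = 0, so β = Σxᵢyᵢ / (Σxᵢ² + σ²/τ²).
Σxᵢyᵢ = 4·10 + 3·6 + 3·8 = 82; Σxᵢ² = 34; σ²/τ² = 1/9.
β̂_MAP = 82 / (34 + 1/9) = 82/(307/9) = 738/307 ≈ 2.404.

β̂_MAP = 2.404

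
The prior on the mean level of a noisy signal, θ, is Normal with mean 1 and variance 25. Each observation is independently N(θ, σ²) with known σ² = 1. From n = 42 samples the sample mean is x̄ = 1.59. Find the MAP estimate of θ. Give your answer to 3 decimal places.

n = 42, x̄ = 1.59.
For a Normal prior and Normal likelihood with known variance, the posterior is Normal; its mode equals its mean, the precision-weighted average.
Prior precision 1/σ₀² = 1/25 = 0.04; data precision n/σ² = 42/1 = 42.
θ̂ = (0.04·1 + 42·1.59) / (0.04 + 42) = 66.82/42.04 = 3341/2102 ≈ 1.589.

θ̂_MAP = 1.589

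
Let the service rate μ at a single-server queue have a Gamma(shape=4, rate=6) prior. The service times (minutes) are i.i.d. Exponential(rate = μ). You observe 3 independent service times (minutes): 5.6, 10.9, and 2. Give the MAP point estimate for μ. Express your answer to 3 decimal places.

μ̂_MAP = 0.245

The Exponential(rate=μ) likelihood is ∝ μ^n e^(−μΣtᵢ). Here n = 3 and Σtᵢ = 5.6 + 10.9 + 2 = 18.5.
Posterior ∝ μ^3e^(−6μ) · μ^3e^(−18.5μ) = μ^6e^(−24.5μ), i.e. Gamma(7, 24.5).
Mode = (a−1)/b = 6/24.5 ≈ 0.245.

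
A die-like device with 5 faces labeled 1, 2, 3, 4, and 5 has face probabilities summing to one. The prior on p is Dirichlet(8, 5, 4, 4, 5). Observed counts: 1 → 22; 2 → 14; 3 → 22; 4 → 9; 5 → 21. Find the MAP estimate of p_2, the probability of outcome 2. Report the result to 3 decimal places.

The posterior is Dirichlet(αᵢ + nᵢ) = Dirichlet(30, 19, 26, 13, 26).
For a Dirichlet(a₁,…,a_K) with all aᵢ > 1, the mode has j-th component (aⱼ − 1)/(Σaᵢ − K).
Here Σaᵢ = 114 and K = 5, so p_2 = (19 − 1)/(114 − 5) = 18/109 ≈ 0.165.

MAP estimate: 0.165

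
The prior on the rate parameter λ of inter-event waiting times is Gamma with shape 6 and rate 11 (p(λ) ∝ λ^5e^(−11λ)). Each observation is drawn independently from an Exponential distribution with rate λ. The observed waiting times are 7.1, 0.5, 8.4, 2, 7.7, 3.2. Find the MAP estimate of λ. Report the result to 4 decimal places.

The Exponential(rate=λ) likelihood is ∝ λ^n e^(−λΣtᵢ). Here n = 6 and Σtᵢ = 7.1 + 0.5 + 8.4 + 2 + 7.7 + 3.2 = 28.9.
Posterior ∝ λ^5e^(−11λ) · λ^6e^(−28.9λ) = λ^11e^(−39.9λ), i.e. Gamma(12, 39.9).
Mode = (a−1)/b = 11/39.9 ≈ 0.2757.

λ̂_MAP = 0.2757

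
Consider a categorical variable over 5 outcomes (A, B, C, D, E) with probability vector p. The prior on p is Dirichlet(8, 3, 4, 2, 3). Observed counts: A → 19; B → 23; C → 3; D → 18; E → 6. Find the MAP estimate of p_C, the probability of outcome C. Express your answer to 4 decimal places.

The posterior is Dirichlet(αᵢ + nᵢ) = Dirichlet(27, 26, 7, 20, 9).
For a Dirichlet(a₁,…,a_K) with all aᵢ > 1, the mode has j-th component (aⱼ − 1)/(Σaᵢ − K).
Here Σaᵢ = 89 and K = 5, so p_C = (7 − 1)/(89 − 5) = 6/84 ≈ 0.0714.

MAP estimate of p_C = 0.0714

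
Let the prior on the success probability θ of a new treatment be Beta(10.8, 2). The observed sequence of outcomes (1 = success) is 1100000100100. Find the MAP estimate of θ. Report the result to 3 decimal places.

θ̂_MAP = 0.580

Prior: Beta(10.8, 2).
Data: 4 successes in 13 trials (from the sequence). The binomial likelihood contributes θ^4(1−θ)^9, so the posterior is Beta(10.8+4, 2+9) = Beta(14.8, 11).
For Beta(a, b) with a, b > 1 the mode is (a−1)/(a+b−2) = 13.8/23.8 ≈ 0.580.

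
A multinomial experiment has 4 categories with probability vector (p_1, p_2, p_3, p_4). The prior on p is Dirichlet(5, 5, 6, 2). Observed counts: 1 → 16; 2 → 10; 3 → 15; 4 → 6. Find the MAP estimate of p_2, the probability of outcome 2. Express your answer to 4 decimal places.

The posterior is Dirichlet(αᵢ + nᵢ) = Dirichlet(21, 15, 21, 8).
For a Dirichlet(a₁,…,a_K) with all aᵢ > 1, the mode has j-th component (aⱼ − 1)/(Σaᵢ − K).
Here Σaᵢ = 65 and K = 4, so p_2 = (15 − 1)/(65 − 4) = 14/61 ≈ 0.2295.

MAP estimate: 0.2295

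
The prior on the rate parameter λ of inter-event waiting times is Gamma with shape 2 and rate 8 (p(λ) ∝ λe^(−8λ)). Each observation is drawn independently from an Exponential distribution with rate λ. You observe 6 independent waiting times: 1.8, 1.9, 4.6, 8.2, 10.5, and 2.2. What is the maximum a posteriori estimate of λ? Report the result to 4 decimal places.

λ̂_MAP = 0.1882

The Exponential(rate=λ) likelihood is ∝ λ^n e^(−λΣtᵢ). Here n = 6 and Σtᵢ = 1.8 + 1.9 + 4.6 + 8.2 + 10.5 + 2.2 = 29.2.
Posterior ∝ λe^(−8λ) · λ^6e^(−29.2λ) = λ^7e^(−37.2λ), i.e. Gamma(8, 37.2).
Mode = (a−1)/b = 7/37.2 ≈ 0.1882.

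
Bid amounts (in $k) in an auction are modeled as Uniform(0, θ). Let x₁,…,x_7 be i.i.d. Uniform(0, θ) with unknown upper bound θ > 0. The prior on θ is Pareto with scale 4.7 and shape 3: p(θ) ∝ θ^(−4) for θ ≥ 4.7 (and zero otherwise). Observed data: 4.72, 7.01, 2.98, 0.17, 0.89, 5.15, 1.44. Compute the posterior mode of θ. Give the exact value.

The Uniform(0, θ) likelihood is θ^(−n) for θ ≥ max(xᵢ), zero otherwise. Here max(xᵢ) = 7.01.
Posterior ∝ θ^(−4) · θ^(−7) = θ^(−11) on θ ≥ max(4.7, 7.01) = 7.01.
This density is strictly decreasing in θ, so the posterior mode lies at the lower boundary of the support.

θ̂_MAP = 7.01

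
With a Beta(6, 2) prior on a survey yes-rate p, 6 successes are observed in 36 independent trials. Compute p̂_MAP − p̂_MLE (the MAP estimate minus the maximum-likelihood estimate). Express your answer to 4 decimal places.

MAP − MLE = 0.0952

Posterior is Beta(12, 32); MAP = (12−1)/(44−2) = 11/42 ≈ 0.26190.
MLE ignores the prior: p̂_MLE = k/n = 6/36 ≈ 0.16667.
Difference = 11/42 − 6/36 = 2/21 ≈ 0.0952.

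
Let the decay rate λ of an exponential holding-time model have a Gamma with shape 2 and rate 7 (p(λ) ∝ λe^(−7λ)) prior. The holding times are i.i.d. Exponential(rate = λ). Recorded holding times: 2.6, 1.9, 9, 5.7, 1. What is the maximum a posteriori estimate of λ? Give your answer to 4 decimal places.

The Exponential(rate=λ) likelihood is ∝ λ^n e^(−λΣtᵢ). Here n = 5 and Σtᵢ = 2.6 + 1.9 + 9 + 5.7 + 1 = 20.2.
Posterior ∝ λe^(−7λ) · λ^5e^(−20.2λ) = λ^6e^(−27.2λ), i.e. Gamma(7, 27.2).
Mode = (a−1)/b = 6/27.2 ≈ 0.2206.

λ̂_MAP = 0.2206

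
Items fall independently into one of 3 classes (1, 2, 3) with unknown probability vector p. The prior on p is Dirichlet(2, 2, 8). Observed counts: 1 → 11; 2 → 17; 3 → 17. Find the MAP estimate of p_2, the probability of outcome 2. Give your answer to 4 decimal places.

The posterior is Dirichlet(αᵢ + nᵢ) = Dirichlet(13, 19, 25).
For a Dirichlet(a₁,…,a_K) with all aᵢ > 1, the mode has j-th component (aⱼ − 1)/(Σaᵢ − K).
Here Σaᵢ = 57 and K = 3, so p_2 = (19 − 1)/(57 − 3) = 18/54 ≈ 0.3333.

MAP estimate: 0.3333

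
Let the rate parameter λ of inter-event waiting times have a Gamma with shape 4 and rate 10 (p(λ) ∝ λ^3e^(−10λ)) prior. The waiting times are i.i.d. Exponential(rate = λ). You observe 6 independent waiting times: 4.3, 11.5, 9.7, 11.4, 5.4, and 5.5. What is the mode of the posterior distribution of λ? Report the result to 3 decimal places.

The Exponential(rate=λ) likelihood is ∝ λ^n e^(−λΣtᵢ). Here n = 6 and Σtᵢ = 4.3 + 11.5 + 9.7 + 11.4 + 5.4 + 5.5 = 47.8.
Posterior ∝ λ^3e^(−10λ) · λ^6e^(−47.8λ) = λ^9e^(−57.8λ), i.e. Gamma(10, 57.8).
Mode = (a−1)/b = 9/57.8 ≈ 0.156.

λ̂_MAP = 0.156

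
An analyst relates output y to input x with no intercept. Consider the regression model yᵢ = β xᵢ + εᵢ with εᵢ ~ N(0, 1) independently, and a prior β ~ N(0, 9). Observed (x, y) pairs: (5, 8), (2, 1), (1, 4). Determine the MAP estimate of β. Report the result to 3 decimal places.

β̂_MAP = 1.528

log p(β | y) = −Σ(yᵢ − βxᵢ)²/(2·1) − β²/(2·9) + const.
Setting the derivative to zero: Σxᵢ(yᵢ − βxᵢ)/1 − β/9 = 0, so β = Σxᵢyᵢ / (Σxᵢ² + σ²/τ²).
Σxᵢyᵢ = 5·8 + 2·1 + 1·4 = 46; Σxᵢ² = 30; σ²/τ² = 1/9.
β̂_MAP = 46 / (30 + 1/9) = 46/(271/9) = 414/271 ≈ 1.528.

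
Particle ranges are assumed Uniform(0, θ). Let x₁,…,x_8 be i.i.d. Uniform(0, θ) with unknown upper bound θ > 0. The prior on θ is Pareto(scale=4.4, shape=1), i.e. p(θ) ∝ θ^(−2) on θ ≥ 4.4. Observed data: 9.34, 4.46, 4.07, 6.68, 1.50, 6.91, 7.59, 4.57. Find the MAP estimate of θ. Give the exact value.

θ̂_MAP = 9.34

The Uniform(0, θ) likelihood is θ^(−n) for θ ≥ max(xᵢ), zero otherwise. Here max(xᵢ) = 9.34.
Posterior ∝ θ^(−2) · θ^(−8) = θ^(−10) on θ ≥ max(4.4, 9.34) = 9.34.
This density is strictly decreasing in θ, so the posterior mode lies at the lower boundary of the support.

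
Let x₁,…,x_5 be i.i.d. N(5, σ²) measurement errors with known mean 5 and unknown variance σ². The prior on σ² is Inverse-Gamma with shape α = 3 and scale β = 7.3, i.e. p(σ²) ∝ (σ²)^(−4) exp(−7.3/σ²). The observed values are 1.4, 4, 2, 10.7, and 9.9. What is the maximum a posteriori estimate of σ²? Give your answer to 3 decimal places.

σ̂²_MAP = 7.235

Sum of squared deviations about the known mean: SS = (1.4−5)² + (4−5)² + (2−5)² + (10.7−5)² + (9.9−5)² = 79.46.
The Normal likelihood contributes (σ²)^(−n/2) exp(−SS/(2σ²)), so the posterior is Inverse-Gamma(α + n/2, β + SS/2) = Inverse-Gamma(5.5, 47.03).
The mode of Inverse-Gamma(a, b) is b/(a+1) = 47.03/6.5 ≈ 7.235.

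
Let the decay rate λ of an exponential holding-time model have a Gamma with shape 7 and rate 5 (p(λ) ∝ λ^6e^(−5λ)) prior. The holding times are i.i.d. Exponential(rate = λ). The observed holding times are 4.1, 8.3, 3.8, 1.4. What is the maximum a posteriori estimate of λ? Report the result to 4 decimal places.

The Exponential(rate=λ) likelihood is ∝ λ^n e^(−λΣtᵢ). Here n = 4 and Σtᵢ = 4.1 + 8.3 + 3.8 + 1.4 = 17.6.
Posterior ∝ λ^6e^(−5λ) · λ^4e^(−17.6λ) = λ^10e^(−22.6λ), i.e. Gamma(11, 22.6).
Mode = (a−1)/b = 10/22.6 ≈ 0.4425.

λ̂_MAP = 0.4425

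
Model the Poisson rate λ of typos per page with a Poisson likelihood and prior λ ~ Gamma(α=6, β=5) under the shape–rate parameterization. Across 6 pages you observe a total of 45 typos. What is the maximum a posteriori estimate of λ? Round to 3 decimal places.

λ̂_MAP = 4.545

Σxᵢ = 45, n = 6.
Posterior ∝ λ^5e^(−5λ) · λ^45e^(−6λ) = λ^50e^(−11λ), i.e. Gamma(shape=51, rate=11).
The mode of a Gamma(a, b) with a ≥ 1 (shape–rate) is (a−1)/b = 50/11 ≈ 4.545.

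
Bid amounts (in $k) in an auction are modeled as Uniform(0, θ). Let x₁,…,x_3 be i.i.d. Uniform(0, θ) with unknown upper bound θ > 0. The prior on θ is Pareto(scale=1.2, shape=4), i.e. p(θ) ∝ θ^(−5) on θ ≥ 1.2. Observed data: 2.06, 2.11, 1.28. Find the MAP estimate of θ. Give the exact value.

The Uniform(0, θ) likelihood is θ^(−n) for θ ≥ max(xᵢ), zero otherwise. Here max(xᵢ) = 2.11.
Posterior ∝ θ^(−5) · θ^(−3) = θ^(−8) on θ ≥ max(1.2, 2.11) = 2.11.
This density is strictly decreasing in θ, so the posterior mode lies at the lower boundary of the support.

θ̂_MAP = 2.11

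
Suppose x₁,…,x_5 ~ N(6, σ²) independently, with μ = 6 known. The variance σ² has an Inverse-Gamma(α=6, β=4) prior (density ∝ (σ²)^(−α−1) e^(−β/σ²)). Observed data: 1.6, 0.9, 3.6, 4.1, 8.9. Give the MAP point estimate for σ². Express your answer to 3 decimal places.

σ̂²_MAP = 3.745

Sum of squared deviations about the known mean: SS = (1.6−6)² + (0.9−6)² + (3.6−6)² + (4.1−6)² + (8.9−6)² = 63.15.
The Normal likelihood contributes (σ²)^(−n/2) exp(−SS/(2σ²)), so the posterior is Inverse-Gamma(α + n/2, β + SS/2) = Inverse-Gamma(8.5, 35.575).
The mode of Inverse-Gamma(a, b) is b/(a+1) = 35.575/9.5 ≈ 3.745.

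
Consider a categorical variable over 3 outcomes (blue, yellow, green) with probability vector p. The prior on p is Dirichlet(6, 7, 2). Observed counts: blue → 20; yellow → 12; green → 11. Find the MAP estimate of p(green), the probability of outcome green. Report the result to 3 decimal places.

The posterior is Dirichlet(αᵢ + nᵢ) = Dirichlet(26, 19, 13).
For a Dirichlet(a₁,…,a_K) with all aᵢ > 1, the mode has j-th component (aⱼ − 1)/(Σaᵢ − K).
Here Σaᵢ = 58 and K = 3, so p(green) = (13 − 1)/(58 − 3) = 12/55 ≈ 0.218.

MAP estimate of p(green) = 0.218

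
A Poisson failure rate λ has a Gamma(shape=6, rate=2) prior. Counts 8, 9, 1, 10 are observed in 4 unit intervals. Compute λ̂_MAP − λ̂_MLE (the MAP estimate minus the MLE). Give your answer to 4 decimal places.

Σxᵢ = 28. Posterior is Gamma(34, 6); MAP = (34−1)/6 = 33/6 ≈ 5.50000.
MLE = x̄ = 28/4 ≈ 7.00000.
Difference = 33/6 − 28/4 = -3/2 ≈ -1.5000.

MAP − MLE = -1.5000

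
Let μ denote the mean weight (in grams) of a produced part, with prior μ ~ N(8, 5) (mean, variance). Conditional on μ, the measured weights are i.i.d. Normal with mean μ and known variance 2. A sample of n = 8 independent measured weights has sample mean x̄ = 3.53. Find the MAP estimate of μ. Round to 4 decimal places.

μ̂_MAP = 3.7429

n = 8, x̄ = 3.53.
For a Normal prior and Normal likelihood with known variance, the posterior is Normal; its mode equals its mean, the precision-weighted average.
Prior precision 1/σ₀² = 1/5 = 0.2; data precision n/σ² = 8/2 = 4.
μ̂ = (0.2·8 + 4·3.53) / (0.2 + 4) = 15.72/4.2 = 131/35 ≈ 3.7429.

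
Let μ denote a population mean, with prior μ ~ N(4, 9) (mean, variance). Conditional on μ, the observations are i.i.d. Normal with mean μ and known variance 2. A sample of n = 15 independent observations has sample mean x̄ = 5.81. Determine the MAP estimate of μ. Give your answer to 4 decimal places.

μ̂_MAP = 5.7836

n = 15, x̄ = 5.81.
For a Normal prior and Normal likelihood with known variance, the posterior is Normal; its mode equals its mean, the precision-weighted average.
Prior precision 1/σ₀² = 1/9; data precision n/σ² = 15/2 = 7.5.
μ̂ = ((1/9)·4 + 7.5·5.81) / (1/9 + 7.5) = (15847/360)/(137/18) = 15847/2740 ≈ 5.7836.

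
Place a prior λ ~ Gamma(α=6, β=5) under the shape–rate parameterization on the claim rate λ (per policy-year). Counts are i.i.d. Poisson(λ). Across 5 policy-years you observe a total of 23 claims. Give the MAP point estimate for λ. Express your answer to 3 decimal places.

Σxᵢ = 23, n = 5.
Posterior ∝ λ^5e^(−5λ) · λ^23e^(−5λ) = λ^28e^(−10λ), i.e. Gamma(shape=29, rate=10).
The mode of a Gamma(a, b) with a ≥ 1 (shape–rate) is (a−1)/b = 28/10 ≈ 2.800.

λ̂_MAP = 2.800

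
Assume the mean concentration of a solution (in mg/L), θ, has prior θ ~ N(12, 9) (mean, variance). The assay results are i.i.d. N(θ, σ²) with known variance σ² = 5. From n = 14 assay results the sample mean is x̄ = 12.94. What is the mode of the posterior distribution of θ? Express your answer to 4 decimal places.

n = 14, x̄ = 12.94.
For a Normal prior and Normal likelihood with known variance, the posterior is Normal; its mode equals its mean, the precision-weighted average.
Prior precision 1/σ₀² = 1/9; data precision n/σ² = 14/5 = 2.8.
θ̂ = ((1/9)·12 + 2.8·12.94) / (1/9 + 2.8) = (14087/375)/(131/45) = 42261/3275 ≈ 12.9041.

θ̂_MAP = 12.9041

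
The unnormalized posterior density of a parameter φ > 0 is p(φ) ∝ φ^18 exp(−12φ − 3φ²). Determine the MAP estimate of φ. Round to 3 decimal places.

ℓ'(φ) = 18/φ − 12 − 6φ. Setting this to zero and multiplying by φ: 6φ² + 12φ − 18 = 0.
φ = (−12 + √(12² + 4·6·18)) / (2·6) = (−12 + √576) / 12 = (−12 + 24)/12 = 1.
ℓ''(φ) = −18/φ² − 6 < 0, confirming a maximum.

φ̂_MAP = 1.000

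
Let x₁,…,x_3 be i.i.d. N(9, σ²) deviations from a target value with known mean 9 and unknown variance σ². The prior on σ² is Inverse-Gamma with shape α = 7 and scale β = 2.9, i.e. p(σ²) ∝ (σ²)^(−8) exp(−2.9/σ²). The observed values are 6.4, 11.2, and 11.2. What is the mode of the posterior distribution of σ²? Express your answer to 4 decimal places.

σ̂²_MAP = 1.1705

Sum of squared deviations about the known mean: SS = (6.4−9)² + (11.2−9)² + (11.2−9)² = 16.44.
The Normal likelihood contributes (σ²)^(−n/2) exp(−SS/(2σ²)), so the posterior is Inverse-Gamma(α + n/2, β + SS/2) = Inverse-Gamma(8.5, 11.12).
The mode of Inverse-Gamma(a, b) is b/(a+1) = 11.12/9.5 ≈ 1.1705.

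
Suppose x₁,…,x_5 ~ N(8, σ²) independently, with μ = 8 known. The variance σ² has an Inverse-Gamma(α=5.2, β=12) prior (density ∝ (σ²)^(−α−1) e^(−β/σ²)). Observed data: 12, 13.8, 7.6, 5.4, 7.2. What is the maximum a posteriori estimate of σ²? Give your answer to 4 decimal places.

Sum of squared deviations about the known mean: SS = (12−8)² + (13.8−8)² + (7.6−8)² + (5.4−8)² + (7.2−8)² = 57.2.
The Normal likelihood contributes (σ²)^(−n/2) exp(−SS/(2σ²)), so the posterior is Inverse-Gamma(α + n/2, β + SS/2) = Inverse-Gamma(7.7, 40.6).
The mode of Inverse-Gamma(a, b) is b/(a+1) = 40.6/8.7 ≈ 4.6667.

σ̂²_MAP = 4.6667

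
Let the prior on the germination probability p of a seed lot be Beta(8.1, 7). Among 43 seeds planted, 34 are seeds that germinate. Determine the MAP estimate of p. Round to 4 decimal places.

p̂_MAP = 0.7326

Prior: Beta(8.1, 7).
Data: 34 successes in 43 trials. The binomial likelihood contributes p^34(1−p)^9, so the posterior is Beta(8.1+34, 7+9) = Beta(42.1, 16).
For Beta(a, b) with a, b > 1 the mode is (a−1)/(a+b−2) = 41.1/56.1 ≈ 0.7326.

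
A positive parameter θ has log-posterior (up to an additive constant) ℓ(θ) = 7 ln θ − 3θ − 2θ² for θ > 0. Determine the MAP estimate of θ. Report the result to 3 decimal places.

θ̂_MAP = 1.000

ℓ'(θ) = 7/θ − 3 − 4θ. Setting this to zero and multiplying by θ: 4θ² + 3θ − 7 = 0.
θ = (−3 + √(3² + 4·4·7)) / (2·4) = (−3 + √121) / 8 = (−3 + 11)/8 = 1.
ℓ''(θ) = −7/θ² − 4 < 0, confirming a maximum.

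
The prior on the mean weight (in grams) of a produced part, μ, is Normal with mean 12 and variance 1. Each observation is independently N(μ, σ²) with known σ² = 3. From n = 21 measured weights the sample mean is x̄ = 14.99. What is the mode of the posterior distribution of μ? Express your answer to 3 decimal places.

n = 21, x̄ = 14.99.
For a Normal prior and Normal likelihood with known variance, the posterior is Normal; its mode equals its mean, the precision-weighted average.
Prior precision 1/σ₀² = 1/1 = 1; data precision n/σ² = 21/3 = 7.
μ̂ = (1·12 + 7·14.99) / (1 + 7) = 116.93/8 = 14.61625 ≈ 14.616.

μ̂_MAP = 14.616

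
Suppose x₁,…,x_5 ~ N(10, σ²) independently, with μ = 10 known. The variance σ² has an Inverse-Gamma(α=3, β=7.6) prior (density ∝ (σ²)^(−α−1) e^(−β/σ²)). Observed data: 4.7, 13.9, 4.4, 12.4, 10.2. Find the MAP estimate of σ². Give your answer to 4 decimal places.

σ̂²_MAP = 7.3585

Sum of squared deviations about the known mean: SS = (4.7−10)² + (13.9−10)² + (4.4−10)² + (12.4−10)² + (10.2−10)² = 80.46.
The Normal likelihood contributes (σ²)^(−n/2) exp(−SS/(2σ²)), so the posterior is Inverse-Gamma(α + n/2, β + SS/2) = Inverse-Gamma(5.5, 47.83).
The mode of Inverse-Gamma(a, b) is b/(a+1) = 47.83/6.5 ≈ 7.3585.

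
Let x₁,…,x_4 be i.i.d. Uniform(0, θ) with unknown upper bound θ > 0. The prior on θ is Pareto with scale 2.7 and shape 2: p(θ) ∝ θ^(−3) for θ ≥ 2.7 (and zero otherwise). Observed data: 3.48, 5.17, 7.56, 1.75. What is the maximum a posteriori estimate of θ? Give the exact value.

The Uniform(0, θ) likelihood is θ^(−n) for θ ≥ max(xᵢ), zero otherwise. Here max(xᵢ) = 7.56.
Posterior ∝ θ^(−3) · θ^(−4) = θ^(−7) on θ ≥ max(2.7, 7.56) = 7.56.
This density is strictly decreasing in θ, so the posterior mode lies at the lower boundary of the support.

θ̂_MAP = 7.56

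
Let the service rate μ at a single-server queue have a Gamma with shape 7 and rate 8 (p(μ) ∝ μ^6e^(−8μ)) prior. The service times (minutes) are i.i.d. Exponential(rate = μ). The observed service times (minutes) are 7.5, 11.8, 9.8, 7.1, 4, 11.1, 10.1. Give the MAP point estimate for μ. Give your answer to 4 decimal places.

μ̂_MAP = 0.1873

The Exponential(rate=μ) likelihood is ∝ μ^n e^(−μΣtᵢ). Here n = 7 and Σtᵢ = 7.5 + 11.8 + 9.8 + 7.1 + 4 + 11.1 + 10.1 = 61.4.
Posterior ∝ μ^6e^(−8μ) · μ^7e^(−61.4μ) = μ^13e^(−69.4μ), i.e. Gamma(14, 69.4).
Mode = (a−1)/b = 13/69.4 ≈ 0.1873.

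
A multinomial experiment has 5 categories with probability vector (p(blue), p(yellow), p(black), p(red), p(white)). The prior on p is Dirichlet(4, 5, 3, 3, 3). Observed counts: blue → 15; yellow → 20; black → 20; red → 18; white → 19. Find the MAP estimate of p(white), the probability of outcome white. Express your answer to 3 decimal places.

MAP estimate of p(white) = 0.200

The posterior is Dirichlet(αᵢ + nᵢ) = Dirichlet(19, 25, 23, 21, 22).
For a Dirichlet(a₁,…,a_K) with all aᵢ > 1, the mode has j-th component (aⱼ − 1)/(Σaᵢ − K).
Here Σaᵢ = 110 and K = 5, so p(white) = (22 − 1)/(110 − 5) = 21/105 ≈ 0.200.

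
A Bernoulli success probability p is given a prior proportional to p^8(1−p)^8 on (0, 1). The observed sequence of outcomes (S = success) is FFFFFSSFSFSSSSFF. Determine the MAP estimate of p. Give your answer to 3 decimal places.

p̂_MAP = 0.469

The prior density ∝ p^8(1−p)^8 is the kernel of Beta(9, 9).
Data: 7 successes in 16 trials (from the sequence). The binomial likelihood contributes p^7(1−p)^9, so the posterior is Beta(9+7, 9+9) = Beta(16, 18).
For Beta(a, b) with a, b > 1 the mode is (a−1)/(a+b−2) = 15/32 ≈ 0.469.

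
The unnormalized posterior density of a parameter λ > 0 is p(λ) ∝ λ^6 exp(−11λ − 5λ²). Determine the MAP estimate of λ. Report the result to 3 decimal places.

ℓ'(λ) = 6/λ − 11 − 10λ. Setting this to zero and multiplying by λ: 10λ² + 11λ − 6 = 0.
λ = (−11 + √(11² + 4·10·6)) / (2·10) = (−11 + √361) / 20 = (−11 + 19)/20 = 2/5.
ℓ''(λ) = −6/λ² − 10 < 0, confirming a maximum.

λ̂_MAP = 0.400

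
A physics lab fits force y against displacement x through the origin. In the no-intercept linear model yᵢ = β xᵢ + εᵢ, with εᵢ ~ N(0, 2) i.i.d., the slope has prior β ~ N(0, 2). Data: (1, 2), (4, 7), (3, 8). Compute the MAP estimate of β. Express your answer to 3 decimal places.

β̂_MAP = 2.000

log p(β | y) = −Σ(yᵢ − βxᵢ)²/(2·2) − β²/(2·2) + const.
Setting the derivative to zero: Σxᵢ(yᵢ − βxᵢ)/2 − β/2 = 0, so β = Σxᵢyᵢ / (Σxᵢ² + σ²/τ²).
Σxᵢyᵢ = 1·2 + 4·7 + 3·8 = 54; Σxᵢ² = 26; σ²/τ² = 1.
β̂_MAP = 54 / (26 + 1) = 54/27 ≈ 2.000.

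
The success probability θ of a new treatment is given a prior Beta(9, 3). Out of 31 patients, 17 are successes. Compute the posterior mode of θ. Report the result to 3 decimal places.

Prior: Beta(9, 3).
Data: 17 successes in 31 trials. The binomial likelihood contributes θ^17(1−θ)^14, so the posterior is Beta(9+17, 3+14) = Beta(26, 17).
For Beta(a, b) with a, b > 1 the mode is (a−1)/(a+b−2) = 25/41 ≈ 0.610.

θ̂_MAP = 0.610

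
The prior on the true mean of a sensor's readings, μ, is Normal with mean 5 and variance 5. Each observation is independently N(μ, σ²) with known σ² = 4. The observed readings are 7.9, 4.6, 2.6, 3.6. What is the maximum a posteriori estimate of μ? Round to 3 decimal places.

μ̂_MAP = 4.729

n = 4; x̄ = (7.9 + 4.6 + 2.6 + 3.6)/4 = 18.7/4 = 4.675.
For a Normal prior and Normal likelihood with known variance, the posterior is Normal; its mode equals its mean, the precision-weighted average.
Prior precision 1/σ₀² = 1/5 = 0.2; data precision n/σ² = 4/4 = 1.
μ̂ = (0.2·5 + 1·4.675) / (0.2 + 1) = 5.675/1.2 = 227/48 ≈ 4.729.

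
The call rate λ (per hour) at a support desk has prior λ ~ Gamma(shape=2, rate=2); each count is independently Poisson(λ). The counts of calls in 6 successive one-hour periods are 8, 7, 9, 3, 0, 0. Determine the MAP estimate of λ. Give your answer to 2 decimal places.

λ̂_MAP = 3.50

Σxᵢ = 8+7+9+3+0+0 = 27, with n = 6.
Posterior ∝ λe^(−2λ) · λ^27e^(−6λ) = λ^28e^(−8λ), i.e. Gamma(shape=29, rate=8).
The mode of a Gamma(a, b) with a ≥ 1 (shape–rate) is (a−1)/b = 28/8 ≈ 3.50.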